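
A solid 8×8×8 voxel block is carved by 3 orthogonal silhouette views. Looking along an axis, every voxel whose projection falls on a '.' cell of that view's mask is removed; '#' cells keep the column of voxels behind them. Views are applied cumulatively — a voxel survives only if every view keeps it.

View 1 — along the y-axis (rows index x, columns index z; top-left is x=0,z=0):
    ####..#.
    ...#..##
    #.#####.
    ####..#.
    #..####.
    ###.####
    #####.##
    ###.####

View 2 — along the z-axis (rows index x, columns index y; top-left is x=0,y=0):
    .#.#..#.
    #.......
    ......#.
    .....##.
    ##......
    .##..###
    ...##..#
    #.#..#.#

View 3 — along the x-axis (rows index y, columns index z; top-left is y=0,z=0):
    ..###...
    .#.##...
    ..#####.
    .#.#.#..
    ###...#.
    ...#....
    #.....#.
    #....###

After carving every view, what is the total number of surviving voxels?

full grid |V| = 512
step 1: project along y, AND mask (45/64) → |grid| = 360
step 2: project along z, AND mask (21/64) → |grid| = 128
step 3: project along x, AND mask (25/64) → |grid| = 47

|visual hull| = 47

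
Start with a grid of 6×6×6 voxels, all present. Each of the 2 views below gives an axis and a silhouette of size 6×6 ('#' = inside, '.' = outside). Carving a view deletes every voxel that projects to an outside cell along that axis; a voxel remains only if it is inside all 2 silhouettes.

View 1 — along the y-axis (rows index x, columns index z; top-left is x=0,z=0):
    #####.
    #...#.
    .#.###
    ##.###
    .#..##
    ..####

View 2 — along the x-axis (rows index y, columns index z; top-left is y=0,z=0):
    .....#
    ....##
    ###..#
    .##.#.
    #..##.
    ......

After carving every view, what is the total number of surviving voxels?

|visual hull| = 52

full grid |V| = 216
carve view 1 (along y, XZ-mask fill 23/36): 138 voxels remain
carve view 2 (along x, YZ-mask fill 13/36): 52 voxels remain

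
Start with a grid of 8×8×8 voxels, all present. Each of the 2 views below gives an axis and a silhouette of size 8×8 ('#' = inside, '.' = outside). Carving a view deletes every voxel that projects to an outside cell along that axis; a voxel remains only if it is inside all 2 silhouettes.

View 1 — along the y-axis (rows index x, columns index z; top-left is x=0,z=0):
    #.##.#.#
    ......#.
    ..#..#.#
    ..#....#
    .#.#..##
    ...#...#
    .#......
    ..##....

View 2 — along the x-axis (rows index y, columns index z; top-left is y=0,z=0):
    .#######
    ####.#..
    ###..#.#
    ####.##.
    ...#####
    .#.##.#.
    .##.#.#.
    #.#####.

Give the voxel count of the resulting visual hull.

start: 8×8×8 = 512 voxels
  1. axis=1 (XZ plane), |mask|=20  ⇒  voxels=160
  2. axis=0 (YZ plane), |mask|=42  ⇒  voxels=103

voxel count = 103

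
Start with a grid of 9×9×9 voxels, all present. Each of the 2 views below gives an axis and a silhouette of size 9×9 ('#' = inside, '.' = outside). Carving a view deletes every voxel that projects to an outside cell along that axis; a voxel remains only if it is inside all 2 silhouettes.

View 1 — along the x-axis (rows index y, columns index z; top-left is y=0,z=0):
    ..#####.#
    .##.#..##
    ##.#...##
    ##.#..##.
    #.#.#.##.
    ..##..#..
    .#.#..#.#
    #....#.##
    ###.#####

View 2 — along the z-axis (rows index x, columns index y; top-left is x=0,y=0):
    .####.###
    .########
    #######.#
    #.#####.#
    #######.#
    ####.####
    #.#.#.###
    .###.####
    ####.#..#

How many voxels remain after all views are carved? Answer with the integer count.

331 voxels

before carving: 729 voxels (9×9×9)
step 1: project along x, AND mask (45/81) → |grid| = 405
step 2: project along z, AND mask (65/81) → |grid| = 331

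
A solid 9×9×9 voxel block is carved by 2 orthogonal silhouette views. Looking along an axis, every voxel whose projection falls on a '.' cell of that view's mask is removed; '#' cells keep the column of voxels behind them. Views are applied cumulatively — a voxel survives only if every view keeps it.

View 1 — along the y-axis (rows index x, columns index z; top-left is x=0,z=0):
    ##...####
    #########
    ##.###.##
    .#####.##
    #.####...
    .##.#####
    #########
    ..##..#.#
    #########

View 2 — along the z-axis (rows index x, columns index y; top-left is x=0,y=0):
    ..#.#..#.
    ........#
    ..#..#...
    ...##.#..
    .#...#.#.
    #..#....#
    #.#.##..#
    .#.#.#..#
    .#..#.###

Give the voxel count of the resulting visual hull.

remaining voxels: 204

before carving: 729 voxels (9×9×9)
  1. axis=1 (XZ plane), |mask|=63  ⇒  voxels=567
  2. axis=2 (XY plane), |mask|=29  ⇒  voxels=204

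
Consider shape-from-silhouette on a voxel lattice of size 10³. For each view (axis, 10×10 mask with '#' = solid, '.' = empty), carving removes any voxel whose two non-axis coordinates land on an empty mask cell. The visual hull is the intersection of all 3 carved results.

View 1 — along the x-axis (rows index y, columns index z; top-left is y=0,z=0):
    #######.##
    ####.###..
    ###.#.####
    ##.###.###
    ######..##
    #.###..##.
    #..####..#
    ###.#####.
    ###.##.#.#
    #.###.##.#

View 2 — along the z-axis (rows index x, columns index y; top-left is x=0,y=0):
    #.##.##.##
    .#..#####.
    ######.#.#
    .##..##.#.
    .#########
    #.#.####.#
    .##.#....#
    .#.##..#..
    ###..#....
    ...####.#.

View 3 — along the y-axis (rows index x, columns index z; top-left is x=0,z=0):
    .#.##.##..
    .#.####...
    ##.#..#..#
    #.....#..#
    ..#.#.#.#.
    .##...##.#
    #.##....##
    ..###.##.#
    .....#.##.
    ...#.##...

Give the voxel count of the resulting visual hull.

185 voxels

initial block: 10^3 = 1000
carve view 1 (along x, YZ-mask fill 74/100): 740 voxels remain
carve view 2 (along z, XY-mask fill 59/100): 431 voxels remain
carve view 3 (along y, XZ-mask fill 44/100): 185 voxels remain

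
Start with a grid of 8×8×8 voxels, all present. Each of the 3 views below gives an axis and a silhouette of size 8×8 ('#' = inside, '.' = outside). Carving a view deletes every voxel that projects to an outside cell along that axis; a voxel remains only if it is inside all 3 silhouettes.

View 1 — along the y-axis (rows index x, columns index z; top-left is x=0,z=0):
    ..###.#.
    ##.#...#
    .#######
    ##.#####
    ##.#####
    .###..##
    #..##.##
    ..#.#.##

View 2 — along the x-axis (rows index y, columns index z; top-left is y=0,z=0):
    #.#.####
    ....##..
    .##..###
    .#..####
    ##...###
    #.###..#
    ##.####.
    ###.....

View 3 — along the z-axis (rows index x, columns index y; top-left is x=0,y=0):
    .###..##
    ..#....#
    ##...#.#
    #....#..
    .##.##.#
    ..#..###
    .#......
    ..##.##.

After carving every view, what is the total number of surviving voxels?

76 voxels

initial block: 8^3 = 512
after view 1 [y-axis, 43 of 64 cells solid] → remaining = 344
after view 2 [x-axis, 37 of 64 cells solid] → remaining = 193
after view 3 [z-axis, 27 of 64 cells solid] → remaining = 76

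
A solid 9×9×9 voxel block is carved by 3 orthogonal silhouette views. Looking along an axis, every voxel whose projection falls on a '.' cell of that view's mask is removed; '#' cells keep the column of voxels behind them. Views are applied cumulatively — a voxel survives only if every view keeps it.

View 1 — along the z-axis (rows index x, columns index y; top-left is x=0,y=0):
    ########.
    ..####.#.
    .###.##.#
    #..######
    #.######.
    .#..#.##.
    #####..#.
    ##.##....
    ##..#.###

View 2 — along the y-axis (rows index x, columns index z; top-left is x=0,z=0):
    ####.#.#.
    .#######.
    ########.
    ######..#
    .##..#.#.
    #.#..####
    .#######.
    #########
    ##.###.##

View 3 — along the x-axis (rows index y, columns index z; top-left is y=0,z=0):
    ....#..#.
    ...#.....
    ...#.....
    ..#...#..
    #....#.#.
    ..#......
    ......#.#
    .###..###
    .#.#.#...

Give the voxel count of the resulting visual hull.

|visual hull| = 97

start: 9×9×9 = 729 voxels
after view 1 [z-axis, 53 of 81 cells solid] → remaining = 477
after view 2 [y-axis, 61 of 81 cells solid] → remaining = 352
after view 3 [x-axis, 21 of 81 cells solid] → remaining = 97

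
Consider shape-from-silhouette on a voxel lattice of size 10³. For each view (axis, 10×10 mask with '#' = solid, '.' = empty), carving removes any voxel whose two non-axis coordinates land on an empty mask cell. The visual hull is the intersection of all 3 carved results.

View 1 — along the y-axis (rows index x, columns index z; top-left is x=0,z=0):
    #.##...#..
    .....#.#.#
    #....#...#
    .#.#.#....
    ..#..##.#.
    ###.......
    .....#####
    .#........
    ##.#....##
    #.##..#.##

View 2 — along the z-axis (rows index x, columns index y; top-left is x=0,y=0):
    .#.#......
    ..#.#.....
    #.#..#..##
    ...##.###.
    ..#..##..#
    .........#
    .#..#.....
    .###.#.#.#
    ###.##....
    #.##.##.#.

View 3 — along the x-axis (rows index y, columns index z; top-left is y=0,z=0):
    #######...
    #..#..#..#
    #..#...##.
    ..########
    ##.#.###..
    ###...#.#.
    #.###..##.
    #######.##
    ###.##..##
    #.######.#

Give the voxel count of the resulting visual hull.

initial block: 10^3 = 1000
V1 y: intersect with XZ mask (37 set) -- 370 left
V2 z: intersect with XY mask (38 set) -- 140 left
V3 x: intersect with YZ mask (64 set) -- 86 left

86 voxels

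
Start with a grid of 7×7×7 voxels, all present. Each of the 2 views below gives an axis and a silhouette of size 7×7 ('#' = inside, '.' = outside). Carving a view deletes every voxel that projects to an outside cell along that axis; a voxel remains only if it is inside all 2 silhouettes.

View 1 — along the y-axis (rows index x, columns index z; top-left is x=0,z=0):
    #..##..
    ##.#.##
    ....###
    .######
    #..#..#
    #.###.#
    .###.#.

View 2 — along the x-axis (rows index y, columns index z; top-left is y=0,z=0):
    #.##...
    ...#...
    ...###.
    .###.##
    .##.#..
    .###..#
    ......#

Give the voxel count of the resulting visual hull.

86 voxels

initial block: 7^3 = 343
V1 y: intersect with XZ mask (29 set) -- 203 left
V2 x: intersect with YZ mask (20 set) -- 86 left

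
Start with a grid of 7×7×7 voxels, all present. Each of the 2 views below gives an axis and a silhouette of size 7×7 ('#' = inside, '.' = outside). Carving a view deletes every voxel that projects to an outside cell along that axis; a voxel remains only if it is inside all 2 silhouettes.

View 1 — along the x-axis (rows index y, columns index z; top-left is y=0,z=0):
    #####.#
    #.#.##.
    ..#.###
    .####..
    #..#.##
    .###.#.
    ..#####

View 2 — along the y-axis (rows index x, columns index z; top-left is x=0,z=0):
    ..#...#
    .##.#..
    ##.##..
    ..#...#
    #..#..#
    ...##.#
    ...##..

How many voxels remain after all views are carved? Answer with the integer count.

initial block: 7^3 = 343
step 1: project along x, AND mask (31/49) → |grid| = 217
step 2: project along y, AND mask (19/49) → |grid| = 86

voxel count = 86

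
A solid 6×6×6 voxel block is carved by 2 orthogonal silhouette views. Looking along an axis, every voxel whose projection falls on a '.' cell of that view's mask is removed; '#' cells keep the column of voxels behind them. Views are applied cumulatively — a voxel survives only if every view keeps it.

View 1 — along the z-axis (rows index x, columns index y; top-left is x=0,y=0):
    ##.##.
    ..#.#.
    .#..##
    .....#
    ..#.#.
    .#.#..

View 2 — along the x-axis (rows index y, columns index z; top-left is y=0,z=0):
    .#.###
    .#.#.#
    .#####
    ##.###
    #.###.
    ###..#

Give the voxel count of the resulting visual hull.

full grid |V| = 216
  1. axis=2 (XY plane), |mask|=14  ⇒  voxels=84
  2. axis=0 (YZ plane), |mask|=25  ⇒  voxels=57

remaining voxels: 57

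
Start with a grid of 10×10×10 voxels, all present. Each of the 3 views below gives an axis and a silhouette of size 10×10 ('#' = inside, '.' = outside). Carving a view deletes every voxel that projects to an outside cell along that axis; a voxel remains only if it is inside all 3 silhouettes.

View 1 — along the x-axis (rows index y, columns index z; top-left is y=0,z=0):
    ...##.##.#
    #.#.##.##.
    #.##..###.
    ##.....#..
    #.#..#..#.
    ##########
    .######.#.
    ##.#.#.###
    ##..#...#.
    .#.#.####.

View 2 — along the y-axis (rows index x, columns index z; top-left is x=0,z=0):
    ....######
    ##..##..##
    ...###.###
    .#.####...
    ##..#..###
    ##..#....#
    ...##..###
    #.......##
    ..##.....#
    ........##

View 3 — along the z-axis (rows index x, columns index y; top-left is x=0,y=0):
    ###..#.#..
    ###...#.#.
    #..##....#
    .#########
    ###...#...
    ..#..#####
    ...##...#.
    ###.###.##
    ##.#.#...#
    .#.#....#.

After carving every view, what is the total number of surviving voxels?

initial block: 10^3 = 1000
carve view 1 (along x, YZ-mask fill 58/100): 580 voxels remain
carve view 2 (along y, XZ-mask fill 46/100): 261 voxels remain
carve view 3 (along z, XY-mask fill 52/100): 127 voxels remain

voxel count = 127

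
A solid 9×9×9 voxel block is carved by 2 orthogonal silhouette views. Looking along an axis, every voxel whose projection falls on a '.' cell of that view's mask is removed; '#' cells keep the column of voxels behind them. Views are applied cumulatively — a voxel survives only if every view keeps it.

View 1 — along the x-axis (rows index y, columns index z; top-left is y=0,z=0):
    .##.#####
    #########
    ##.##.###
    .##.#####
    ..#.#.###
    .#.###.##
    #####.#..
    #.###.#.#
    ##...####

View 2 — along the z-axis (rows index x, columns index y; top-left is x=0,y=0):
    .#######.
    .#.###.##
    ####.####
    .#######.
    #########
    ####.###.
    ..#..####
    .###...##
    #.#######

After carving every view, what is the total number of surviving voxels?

initial block: 9^3 = 729
after view 1 [x-axis, 59 of 81 cells solid] → remaining = 531
after view 2 [z-axis, 62 of 81 cells solid] → remaining = 408

|visual hull| = 408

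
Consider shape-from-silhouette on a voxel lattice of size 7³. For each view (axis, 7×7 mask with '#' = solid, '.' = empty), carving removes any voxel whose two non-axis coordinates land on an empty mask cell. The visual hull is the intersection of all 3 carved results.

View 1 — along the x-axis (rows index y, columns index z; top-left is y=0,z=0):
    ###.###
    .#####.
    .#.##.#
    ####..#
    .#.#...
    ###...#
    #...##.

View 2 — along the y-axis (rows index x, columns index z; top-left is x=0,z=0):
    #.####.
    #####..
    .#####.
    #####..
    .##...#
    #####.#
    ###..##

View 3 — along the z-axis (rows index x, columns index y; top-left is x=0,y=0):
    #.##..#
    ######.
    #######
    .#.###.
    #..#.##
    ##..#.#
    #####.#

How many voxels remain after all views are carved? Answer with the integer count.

start: 7×7×7 = 343 voxels
after view 1 [x-axis, 29 of 49 cells solid] → remaining = 203
after view 2 [y-axis, 34 of 49 cells solid] → remaining = 145
after view 3 [z-axis, 35 of 49 cells solid] → remaining = 105

remaining voxels: 105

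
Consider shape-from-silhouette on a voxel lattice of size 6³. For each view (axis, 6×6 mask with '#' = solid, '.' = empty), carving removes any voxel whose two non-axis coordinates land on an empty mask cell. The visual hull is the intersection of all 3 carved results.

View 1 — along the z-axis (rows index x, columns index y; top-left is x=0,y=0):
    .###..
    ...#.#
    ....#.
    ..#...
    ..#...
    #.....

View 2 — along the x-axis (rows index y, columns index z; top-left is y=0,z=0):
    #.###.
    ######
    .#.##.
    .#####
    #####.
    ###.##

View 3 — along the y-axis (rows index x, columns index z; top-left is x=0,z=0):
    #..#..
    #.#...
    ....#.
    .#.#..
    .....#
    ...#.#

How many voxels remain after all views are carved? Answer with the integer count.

initial block: 6^3 = 216
[1] z-view keeps 9 columns → grid now 54
[2] x-view keeps 28 columns → grid now 39
[3] y-view keeps 10 columns → grid now 11

voxel count = 11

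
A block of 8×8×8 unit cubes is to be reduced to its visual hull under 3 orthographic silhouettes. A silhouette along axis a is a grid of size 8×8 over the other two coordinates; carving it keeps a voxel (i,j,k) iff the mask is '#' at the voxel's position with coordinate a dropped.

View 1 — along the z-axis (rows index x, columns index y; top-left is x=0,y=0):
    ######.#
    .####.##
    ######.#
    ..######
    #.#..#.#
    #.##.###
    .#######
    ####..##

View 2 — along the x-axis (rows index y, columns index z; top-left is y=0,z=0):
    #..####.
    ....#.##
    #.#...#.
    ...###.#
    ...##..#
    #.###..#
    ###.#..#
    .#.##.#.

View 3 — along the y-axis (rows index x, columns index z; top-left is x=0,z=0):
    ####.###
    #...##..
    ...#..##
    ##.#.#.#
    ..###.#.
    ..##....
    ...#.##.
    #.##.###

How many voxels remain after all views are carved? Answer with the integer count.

|visual hull| = 99

initial block: 8^3 = 512
step 1: project along z, AND mask (49/64) → |grid| = 392
step 2: project along x, AND mask (32/64) → |grid| = 194
step 3: project along y, AND mask (33/64) → |grid| = 99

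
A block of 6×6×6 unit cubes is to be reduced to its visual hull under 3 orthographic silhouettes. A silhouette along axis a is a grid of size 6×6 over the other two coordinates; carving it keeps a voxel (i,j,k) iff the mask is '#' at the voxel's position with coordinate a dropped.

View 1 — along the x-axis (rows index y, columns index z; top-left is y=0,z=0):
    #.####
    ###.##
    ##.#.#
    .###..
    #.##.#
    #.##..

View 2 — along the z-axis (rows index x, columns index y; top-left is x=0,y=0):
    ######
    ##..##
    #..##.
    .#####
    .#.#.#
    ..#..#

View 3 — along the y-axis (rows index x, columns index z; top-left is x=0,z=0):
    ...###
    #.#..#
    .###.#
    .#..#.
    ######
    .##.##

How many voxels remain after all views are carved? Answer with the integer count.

initial block: 6^3 = 216
  1. axis=0 (YZ plane), |mask|=24  ⇒  voxels=144
  2. axis=2 (XY plane), |mask|=23  ⇒  voxels=90
  3. axis=1 (XZ plane), |mask|=22  ⇒  voxels=49

remaining voxels: 49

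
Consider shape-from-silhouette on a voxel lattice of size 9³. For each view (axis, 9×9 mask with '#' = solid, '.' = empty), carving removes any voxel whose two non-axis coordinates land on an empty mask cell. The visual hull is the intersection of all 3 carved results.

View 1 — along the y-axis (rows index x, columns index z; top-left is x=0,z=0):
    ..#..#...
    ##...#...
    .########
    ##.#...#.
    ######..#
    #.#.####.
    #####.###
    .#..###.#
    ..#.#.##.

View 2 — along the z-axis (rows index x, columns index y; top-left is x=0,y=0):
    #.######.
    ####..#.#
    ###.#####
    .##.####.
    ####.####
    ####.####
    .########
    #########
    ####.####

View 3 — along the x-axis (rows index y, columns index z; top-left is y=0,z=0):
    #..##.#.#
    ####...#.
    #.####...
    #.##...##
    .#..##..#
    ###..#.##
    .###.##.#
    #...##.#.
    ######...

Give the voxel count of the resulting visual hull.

207 voxels

full grid |V| = 729
carve view 1 (along y, XZ-mask fill 47/81): 423 voxels remain
carve view 2 (along z, XY-mask fill 68/81): 365 voxels remain
carve view 3 (along x, YZ-mask fill 46/81): 207 voxels remain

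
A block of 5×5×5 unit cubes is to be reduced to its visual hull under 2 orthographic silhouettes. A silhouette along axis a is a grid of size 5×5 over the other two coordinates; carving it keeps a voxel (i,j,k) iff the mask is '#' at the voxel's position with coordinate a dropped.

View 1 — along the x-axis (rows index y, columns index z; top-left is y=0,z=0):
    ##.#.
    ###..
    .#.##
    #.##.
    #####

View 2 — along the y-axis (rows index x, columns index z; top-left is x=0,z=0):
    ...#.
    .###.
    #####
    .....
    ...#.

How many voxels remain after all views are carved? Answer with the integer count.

|visual hull| = 36

before carving: 125 voxels (5×5×5)
[1] x-view keeps 17 columns → grid now 85
[2] y-view keeps 10 columns → grid now 36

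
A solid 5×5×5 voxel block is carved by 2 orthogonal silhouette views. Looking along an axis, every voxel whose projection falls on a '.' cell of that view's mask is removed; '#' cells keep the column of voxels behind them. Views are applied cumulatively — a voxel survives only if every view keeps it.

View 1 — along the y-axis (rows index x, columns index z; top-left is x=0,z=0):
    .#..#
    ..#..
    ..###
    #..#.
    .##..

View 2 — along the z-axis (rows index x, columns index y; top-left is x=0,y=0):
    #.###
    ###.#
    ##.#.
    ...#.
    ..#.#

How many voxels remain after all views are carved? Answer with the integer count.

remaining voxels: 27

before carving: 125 voxels (5×5×5)
step 1: project along y, AND mask (10/25) → |grid| = 50
step 2: project along z, AND mask (14/25) → |grid| = 27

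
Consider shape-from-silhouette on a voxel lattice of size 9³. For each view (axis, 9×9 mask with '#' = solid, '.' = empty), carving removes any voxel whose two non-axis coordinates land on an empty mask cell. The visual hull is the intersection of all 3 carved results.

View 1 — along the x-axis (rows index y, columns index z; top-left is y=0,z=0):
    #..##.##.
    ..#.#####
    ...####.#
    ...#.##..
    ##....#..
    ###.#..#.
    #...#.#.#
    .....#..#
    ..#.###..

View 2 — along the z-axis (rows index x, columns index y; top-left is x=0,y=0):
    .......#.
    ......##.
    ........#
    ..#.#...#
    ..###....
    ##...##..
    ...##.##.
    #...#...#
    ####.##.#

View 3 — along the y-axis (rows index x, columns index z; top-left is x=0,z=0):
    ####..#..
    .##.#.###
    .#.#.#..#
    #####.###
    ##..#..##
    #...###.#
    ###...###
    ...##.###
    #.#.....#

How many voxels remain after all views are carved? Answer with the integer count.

|visual hull| = 56

full grid |V| = 729
step 1: project along x, AND mask (37/81) → |grid| = 333
step 2: project along z, AND mask (28/81) → |grid| = 111
step 3: project along y, AND mask (47/81) → |grid| = 56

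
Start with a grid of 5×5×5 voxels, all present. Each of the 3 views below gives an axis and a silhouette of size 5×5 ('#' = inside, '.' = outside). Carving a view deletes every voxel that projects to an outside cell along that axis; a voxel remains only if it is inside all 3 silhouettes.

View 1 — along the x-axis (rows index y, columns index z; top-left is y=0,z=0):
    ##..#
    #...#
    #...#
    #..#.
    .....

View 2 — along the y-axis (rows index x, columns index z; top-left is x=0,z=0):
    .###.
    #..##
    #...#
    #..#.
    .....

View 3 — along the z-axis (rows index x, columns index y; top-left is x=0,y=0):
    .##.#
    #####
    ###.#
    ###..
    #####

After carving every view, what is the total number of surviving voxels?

initial block: 5^3 = 125
after view 1 [x-axis, 9 of 25 cells solid] → remaining = 45
after view 2 [y-axis, 10 of 25 cells solid] → remaining = 22
after view 3 [z-axis, 20 of 25 cells solid] → remaining = 17

17 voxels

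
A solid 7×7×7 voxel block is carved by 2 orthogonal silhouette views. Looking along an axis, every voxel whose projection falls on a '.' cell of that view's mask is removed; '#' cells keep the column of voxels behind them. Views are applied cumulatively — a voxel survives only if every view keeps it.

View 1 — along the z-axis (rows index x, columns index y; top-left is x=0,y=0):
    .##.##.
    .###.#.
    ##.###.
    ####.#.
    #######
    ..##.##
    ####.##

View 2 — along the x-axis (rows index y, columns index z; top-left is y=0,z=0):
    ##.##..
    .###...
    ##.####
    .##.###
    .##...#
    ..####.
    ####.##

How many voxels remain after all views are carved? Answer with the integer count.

155 voxels

initial block: 7^3 = 343
step 1: project along z, AND mask (35/49) → |grid| = 245
step 2: project along x, AND mask (31/49) → |grid| = 155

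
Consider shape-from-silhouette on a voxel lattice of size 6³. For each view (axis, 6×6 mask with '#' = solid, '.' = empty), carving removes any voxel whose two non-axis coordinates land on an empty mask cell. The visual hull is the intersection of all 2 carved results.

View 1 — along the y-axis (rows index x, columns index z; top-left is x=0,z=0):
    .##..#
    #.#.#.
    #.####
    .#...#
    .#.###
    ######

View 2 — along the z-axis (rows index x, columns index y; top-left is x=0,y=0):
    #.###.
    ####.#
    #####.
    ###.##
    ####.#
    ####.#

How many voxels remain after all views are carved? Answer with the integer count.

remaining voxels: 112

initial block: 6^3 = 216
step 1: project along y, AND mask (23/36) → |grid| = 138
step 2: project along z, AND mask (29/36) → |grid| = 112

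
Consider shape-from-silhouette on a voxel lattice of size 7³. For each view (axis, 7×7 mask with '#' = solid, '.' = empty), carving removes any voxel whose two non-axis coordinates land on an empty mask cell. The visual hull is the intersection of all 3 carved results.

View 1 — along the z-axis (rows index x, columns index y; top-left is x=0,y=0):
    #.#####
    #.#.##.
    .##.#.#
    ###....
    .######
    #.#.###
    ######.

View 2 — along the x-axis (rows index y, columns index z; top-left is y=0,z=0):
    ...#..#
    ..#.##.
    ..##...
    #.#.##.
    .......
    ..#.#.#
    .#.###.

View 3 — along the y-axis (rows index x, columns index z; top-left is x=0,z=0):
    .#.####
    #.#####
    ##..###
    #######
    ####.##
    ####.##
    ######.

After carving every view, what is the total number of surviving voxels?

initial block: 7^3 = 343
V1 z: intersect with XY mask (34 set) -- 238 left
V2 x: intersect with YZ mask (18 set) -- 79 left
V3 y: intersect with XZ mask (41 set) -- 63 left

remaining voxels: 63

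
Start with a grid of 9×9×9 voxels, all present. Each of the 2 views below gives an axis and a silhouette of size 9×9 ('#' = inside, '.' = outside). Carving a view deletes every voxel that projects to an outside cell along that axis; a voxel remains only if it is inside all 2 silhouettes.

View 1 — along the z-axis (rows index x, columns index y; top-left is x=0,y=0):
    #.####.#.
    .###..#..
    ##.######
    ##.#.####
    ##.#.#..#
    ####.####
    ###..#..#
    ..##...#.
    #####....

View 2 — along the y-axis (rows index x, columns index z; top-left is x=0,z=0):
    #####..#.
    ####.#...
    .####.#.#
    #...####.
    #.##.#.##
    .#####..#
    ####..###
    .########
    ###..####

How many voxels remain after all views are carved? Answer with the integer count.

full grid |V| = 729
carve view 1 (along z, XY-mask fill 51/81): 459 voxels remain
carve view 2 (along y, XZ-mask fill 56/81): 311 voxels remain

remaining voxels: 311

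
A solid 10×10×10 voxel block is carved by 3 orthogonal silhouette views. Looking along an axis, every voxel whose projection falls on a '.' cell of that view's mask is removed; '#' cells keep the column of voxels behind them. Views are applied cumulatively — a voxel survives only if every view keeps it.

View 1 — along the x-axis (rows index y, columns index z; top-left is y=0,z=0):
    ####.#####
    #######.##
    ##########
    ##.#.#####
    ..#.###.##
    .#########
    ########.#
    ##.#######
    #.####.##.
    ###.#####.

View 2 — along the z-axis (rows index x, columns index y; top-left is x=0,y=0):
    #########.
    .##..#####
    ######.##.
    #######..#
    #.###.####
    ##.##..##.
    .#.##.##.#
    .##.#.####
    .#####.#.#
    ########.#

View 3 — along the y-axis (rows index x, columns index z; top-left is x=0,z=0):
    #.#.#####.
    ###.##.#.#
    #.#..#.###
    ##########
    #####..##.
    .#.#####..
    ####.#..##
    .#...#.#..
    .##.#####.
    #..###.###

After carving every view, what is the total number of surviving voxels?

before carving: 1000 voxels (10×10×10)
after view 1 [x-axis, 84 of 100 cells solid] → remaining = 840
after view 2 [z-axis, 75 of 100 cells solid] → remaining = 629
after view 3 [y-axis, 67 of 100 cells solid] → remaining = 425

425 voxels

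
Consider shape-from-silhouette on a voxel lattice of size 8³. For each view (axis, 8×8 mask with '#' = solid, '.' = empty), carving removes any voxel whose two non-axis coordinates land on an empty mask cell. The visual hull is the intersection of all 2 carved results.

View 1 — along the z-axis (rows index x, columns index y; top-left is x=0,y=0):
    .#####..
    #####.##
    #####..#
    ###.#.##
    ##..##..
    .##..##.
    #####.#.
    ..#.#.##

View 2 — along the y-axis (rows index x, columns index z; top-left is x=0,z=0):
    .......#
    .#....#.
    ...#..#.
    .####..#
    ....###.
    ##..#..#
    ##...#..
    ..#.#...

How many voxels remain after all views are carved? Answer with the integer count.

start: 8×8×8 = 512 voxels
  1. axis=2 (XY plane), |mask|=42  ⇒  voxels=336
  2. axis=1 (XZ plane), |mask|=22  ⇒  voxels=115

voxel count = 115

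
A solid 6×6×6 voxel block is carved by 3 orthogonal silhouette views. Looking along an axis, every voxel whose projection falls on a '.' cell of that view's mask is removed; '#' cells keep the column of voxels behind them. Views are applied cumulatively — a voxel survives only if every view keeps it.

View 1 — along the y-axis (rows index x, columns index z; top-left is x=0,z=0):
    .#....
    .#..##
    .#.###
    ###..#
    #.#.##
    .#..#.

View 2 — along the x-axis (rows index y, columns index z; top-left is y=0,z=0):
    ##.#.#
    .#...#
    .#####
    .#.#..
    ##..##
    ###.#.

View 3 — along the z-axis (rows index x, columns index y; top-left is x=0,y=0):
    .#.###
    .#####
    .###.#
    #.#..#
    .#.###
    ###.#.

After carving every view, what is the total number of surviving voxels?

start: 6×6×6 = 216 voxels
carve view 1 (along y, XZ-mask fill 18/36): 108 voxels remain
carve view 2 (along x, YZ-mask fill 21/36): 71 voxels remain
carve view 3 (along z, XY-mask fill 24/36): 47 voxels remain

voxel count = 47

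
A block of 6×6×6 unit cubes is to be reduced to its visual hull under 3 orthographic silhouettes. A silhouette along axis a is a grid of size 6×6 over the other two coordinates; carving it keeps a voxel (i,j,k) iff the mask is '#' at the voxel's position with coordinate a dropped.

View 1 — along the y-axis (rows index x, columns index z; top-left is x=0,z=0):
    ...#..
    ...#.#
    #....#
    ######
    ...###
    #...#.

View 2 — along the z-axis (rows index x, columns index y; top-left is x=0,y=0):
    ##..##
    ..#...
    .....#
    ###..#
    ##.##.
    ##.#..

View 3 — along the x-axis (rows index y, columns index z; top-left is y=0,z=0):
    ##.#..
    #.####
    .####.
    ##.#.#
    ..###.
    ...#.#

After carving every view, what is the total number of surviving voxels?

32 voxels

full grid |V| = 216
carve view 1 (along y, XZ-mask fill 16/36): 96 voxels remain
carve view 2 (along z, XY-mask fill 17/36): 50 voxels remain
carve view 3 (along x, YZ-mask fill 21/36): 32 voxels remain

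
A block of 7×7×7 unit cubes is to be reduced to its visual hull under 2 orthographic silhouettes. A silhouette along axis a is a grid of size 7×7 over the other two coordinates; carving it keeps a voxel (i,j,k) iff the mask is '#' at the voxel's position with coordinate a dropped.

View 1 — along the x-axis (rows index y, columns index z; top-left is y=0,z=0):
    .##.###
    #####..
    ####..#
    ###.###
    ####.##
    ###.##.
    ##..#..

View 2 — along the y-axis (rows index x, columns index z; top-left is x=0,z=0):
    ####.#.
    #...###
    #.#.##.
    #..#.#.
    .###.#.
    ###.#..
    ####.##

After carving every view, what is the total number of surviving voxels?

|visual hull| = 153

initial block: 7^3 = 343
  1. axis=0 (YZ plane), |mask|=35  ⇒  voxels=245
  2. axis=1 (XZ plane), |mask|=30  ⇒  voxels=153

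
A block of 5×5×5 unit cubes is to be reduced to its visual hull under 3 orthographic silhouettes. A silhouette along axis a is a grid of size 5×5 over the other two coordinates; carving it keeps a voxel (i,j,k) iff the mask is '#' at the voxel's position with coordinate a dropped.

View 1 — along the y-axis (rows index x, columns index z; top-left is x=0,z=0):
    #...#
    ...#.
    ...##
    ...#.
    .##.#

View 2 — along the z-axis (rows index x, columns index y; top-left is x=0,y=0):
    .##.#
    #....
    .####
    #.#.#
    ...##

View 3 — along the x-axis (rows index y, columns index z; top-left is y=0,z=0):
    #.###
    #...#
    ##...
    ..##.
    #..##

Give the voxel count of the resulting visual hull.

initial block: 5^3 = 125
V1 y: intersect with XZ mask (9 set) -- 45 left
V2 z: intersect with XY mask (13 set) -- 24 left
V3 x: intersect with YZ mask (13 set) -- 14 left

|visual hull| = 14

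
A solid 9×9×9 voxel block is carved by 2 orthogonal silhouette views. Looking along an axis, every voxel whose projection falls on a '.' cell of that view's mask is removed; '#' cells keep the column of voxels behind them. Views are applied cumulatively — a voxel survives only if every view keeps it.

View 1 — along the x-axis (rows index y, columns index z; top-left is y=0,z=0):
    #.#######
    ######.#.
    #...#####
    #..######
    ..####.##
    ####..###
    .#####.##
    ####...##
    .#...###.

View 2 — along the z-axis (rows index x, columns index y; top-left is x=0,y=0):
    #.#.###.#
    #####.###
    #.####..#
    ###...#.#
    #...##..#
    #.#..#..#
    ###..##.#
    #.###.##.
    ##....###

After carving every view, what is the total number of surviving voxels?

before carving: 729 voxels (9×9×9)
  1. axis=0 (YZ plane), |mask|=58  ⇒  voxels=522
  2. axis=2 (XY plane), |mask|=50  ⇒  voxels=320

320 voxels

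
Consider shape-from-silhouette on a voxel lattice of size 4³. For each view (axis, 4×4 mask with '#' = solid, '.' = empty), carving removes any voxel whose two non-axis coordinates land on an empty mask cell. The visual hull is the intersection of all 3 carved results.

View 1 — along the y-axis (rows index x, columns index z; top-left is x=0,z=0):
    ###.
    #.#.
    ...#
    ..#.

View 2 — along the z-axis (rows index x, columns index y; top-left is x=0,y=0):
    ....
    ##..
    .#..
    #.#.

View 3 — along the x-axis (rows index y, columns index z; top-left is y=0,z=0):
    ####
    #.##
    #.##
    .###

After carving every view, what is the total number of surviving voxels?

remaining voxels: 7

initial block: 4^3 = 64
carve view 1 (along y, XZ-mask fill 7/16): 28 voxels remain
carve view 2 (along z, XY-mask fill 5/16): 7 voxels remain
carve view 3 (along x, YZ-mask fill 13/16): 7 voxels remain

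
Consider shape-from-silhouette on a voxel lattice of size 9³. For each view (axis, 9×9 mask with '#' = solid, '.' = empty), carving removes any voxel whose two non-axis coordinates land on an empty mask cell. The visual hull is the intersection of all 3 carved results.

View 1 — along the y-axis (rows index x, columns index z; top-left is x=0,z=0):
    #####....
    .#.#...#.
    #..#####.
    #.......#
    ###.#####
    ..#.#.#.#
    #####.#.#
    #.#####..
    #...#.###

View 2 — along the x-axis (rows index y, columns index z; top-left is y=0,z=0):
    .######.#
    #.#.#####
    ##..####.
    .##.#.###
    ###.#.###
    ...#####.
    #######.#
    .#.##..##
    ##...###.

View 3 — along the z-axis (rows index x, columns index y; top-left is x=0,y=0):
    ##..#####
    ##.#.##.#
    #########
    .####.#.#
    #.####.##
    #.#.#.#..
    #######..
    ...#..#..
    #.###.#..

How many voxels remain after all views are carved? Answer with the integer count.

initial block: 9^3 = 729
after view 1 [y-axis, 46 of 81 cells solid] → remaining = 414
after view 2 [x-axis, 56 of 81 cells solid] → remaining = 288
after view 3 [z-axis, 53 of 81 cells solid] → remaining = 198

|visual hull| = 198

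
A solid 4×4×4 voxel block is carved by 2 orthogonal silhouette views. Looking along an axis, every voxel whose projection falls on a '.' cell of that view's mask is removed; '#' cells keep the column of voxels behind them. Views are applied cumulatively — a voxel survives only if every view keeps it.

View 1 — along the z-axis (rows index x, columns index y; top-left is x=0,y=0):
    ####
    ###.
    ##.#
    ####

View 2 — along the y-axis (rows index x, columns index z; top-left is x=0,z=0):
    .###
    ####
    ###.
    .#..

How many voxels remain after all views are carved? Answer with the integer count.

full grid |V| = 64
step 1: project along z, AND mask (14/16) → |grid| = 56
step 2: project along y, AND mask (11/16) → |grid| = 37

remaining voxels: 37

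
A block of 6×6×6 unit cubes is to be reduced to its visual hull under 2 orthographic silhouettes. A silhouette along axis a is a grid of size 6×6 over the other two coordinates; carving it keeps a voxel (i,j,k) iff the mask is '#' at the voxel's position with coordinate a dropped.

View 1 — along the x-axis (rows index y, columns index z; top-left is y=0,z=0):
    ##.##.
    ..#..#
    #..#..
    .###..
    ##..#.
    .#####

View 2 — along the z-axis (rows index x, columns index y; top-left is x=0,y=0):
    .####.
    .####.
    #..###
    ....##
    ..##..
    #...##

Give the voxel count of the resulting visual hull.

full grid |V| = 216
step 1: project along x, AND mask (19/36) → |grid| = 114
step 2: project along z, AND mask (19/36) → |grid| = 60

|visual hull| = 60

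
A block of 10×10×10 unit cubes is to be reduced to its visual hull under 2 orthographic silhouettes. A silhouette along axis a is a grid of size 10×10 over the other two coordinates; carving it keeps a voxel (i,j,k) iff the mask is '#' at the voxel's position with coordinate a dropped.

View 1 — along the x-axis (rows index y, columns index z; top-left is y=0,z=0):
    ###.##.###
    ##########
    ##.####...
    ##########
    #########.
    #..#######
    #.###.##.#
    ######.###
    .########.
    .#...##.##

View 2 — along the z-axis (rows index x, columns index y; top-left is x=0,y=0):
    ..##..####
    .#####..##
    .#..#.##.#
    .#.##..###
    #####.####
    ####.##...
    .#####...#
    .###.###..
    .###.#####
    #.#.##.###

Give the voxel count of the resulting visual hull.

start: 10×10×10 = 1000 voxels
V1 x: intersect with YZ mask (80 set) -- 800 left
V2 z: intersect with XY mask (66 set) -- 527 left

voxel count = 527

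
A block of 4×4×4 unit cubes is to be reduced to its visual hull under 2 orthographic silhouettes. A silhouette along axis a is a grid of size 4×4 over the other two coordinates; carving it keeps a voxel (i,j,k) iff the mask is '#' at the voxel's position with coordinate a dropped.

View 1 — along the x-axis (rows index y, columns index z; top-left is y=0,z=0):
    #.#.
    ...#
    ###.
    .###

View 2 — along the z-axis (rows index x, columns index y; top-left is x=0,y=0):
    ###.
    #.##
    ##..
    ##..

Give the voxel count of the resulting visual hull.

20 voxels

before carving: 64 voxels (4×4×4)
V1 x: intersect with YZ mask (9 set) -- 36 left
V2 z: intersect with XY mask (10 set) -- 20 left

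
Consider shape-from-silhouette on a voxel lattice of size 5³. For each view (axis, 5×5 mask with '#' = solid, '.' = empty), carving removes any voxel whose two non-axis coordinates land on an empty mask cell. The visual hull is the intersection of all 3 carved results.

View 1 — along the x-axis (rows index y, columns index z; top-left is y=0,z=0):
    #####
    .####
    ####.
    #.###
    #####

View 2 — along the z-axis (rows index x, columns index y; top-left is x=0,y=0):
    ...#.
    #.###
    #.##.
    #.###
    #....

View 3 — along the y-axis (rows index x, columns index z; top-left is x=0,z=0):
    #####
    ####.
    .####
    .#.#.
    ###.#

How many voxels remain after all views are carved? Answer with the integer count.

remaining voxels: 40

before carving: 125 voxels (5×5×5)
  1. axis=0 (YZ plane), |mask|=22  ⇒  voxels=110
  2. axis=2 (XY plane), |mask|=13  ⇒  voxels=58
  3. axis=1 (XZ plane), |mask|=19  ⇒  voxels=40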